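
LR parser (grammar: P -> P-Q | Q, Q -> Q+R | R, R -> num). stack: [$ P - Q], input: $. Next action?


handle 'P-Q' on top; lookahead ∈ FOLLOW(P) = {-, $}
Action: reduce (P -> P-Q)


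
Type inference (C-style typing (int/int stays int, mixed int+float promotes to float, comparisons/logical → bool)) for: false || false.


Operand types: bool || bool
Rule: logical operators take bool operands and yield bool
Result type: bool


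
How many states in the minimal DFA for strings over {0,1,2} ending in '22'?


Track the longest suffix of input matching a prefix of '22': 3 classes (prefixes of length 0..2)
Minimal DFA: 3 states


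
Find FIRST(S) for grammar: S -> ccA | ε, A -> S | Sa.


Per alternative of S: FIRST(ccA) = {c}; FIRST(ε) = {ε}
FIRST(S) = {c, ε}


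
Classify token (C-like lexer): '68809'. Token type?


Pattern: digits only
Type: INTEGER_LITERAL


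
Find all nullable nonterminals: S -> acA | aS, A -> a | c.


A nonterminal is nullable iff some alternative derives ε (directly, or every symbol in it is nullable)
Nullable: {}


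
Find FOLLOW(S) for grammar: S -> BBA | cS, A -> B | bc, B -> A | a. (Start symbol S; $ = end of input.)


$ ∈ FOLLOW(S). For each A -> αBβ: add FIRST(β)\{ε} to FOLLOW(B); if β nullable, add FOLLOW(A).
FOLLOW(S) = {$}


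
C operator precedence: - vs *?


'*' is multiplicative (level 10); '-' is additive (level 9)
Higher level binds tighter
'*' has higher precedence than '-'


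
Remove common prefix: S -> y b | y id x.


Common prefix: 'y'
Factored: S -> y S', S' -> b | id x


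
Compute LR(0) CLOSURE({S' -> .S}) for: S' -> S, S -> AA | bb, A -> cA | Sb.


Start: S' -> .S
For each item with dot before a nonterminal B, add B -> .γ for every B-production
Closure: [S' -> .S, S -> .AA, S -> .bb, A -> .cA, A -> .Sb]


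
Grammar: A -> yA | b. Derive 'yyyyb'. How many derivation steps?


Derivation: A => yA => yyA => yyyA => yyyyA => yyyyb
Steps: 5


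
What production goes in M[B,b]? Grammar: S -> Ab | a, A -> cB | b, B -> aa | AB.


For [B, b]: 'b' ∈ FIRST(AB)
Entry: B -> AB


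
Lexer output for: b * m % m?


Scan left to right, longest-match per lexeme
Tokens: ID(b), OP(*), ID(m), OP(%), ID(m)


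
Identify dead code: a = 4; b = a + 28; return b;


a is read by b's definition; b is returned
No dead code


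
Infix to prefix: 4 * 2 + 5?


left-to-right (same/higher precedence on left): tree is (+ (* 4 2) 5)
Prefix: + * 4 2 5


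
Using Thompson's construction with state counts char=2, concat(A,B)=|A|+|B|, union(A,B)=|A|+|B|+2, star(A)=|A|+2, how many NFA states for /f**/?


Syntax tree has 1 char leaf(s), 0 union(s), 2 star(s)
chars contribute 1×2 = 2; each union adds +2; each star adds +2
Total: 2 + 0 + 4 = 6 states


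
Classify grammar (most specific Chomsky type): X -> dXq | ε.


Single nonterminal LHS, but d^n q^n is not regular
Classification: Type 2 (Context-Free)


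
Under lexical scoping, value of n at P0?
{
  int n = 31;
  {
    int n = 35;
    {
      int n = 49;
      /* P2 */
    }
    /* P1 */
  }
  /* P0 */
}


n declared in the same block as P0
n = 31


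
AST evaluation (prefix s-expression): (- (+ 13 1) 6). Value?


Evaluate inner: (+ 13 1) = 14
Evaluate root: (- 14 6) = 8
Result: 8


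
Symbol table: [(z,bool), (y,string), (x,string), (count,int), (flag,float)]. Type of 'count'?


Lookup 'count' → type int


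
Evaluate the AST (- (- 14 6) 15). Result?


Evaluate inner: (- 14 6) = 8
Evaluate root: (- 8 15) = -7
Result: -7


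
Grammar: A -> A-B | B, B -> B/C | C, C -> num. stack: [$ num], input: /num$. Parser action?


'num' on top is the handle for C -> num
Action: reduce (C -> num)


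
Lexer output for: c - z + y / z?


Scan left to right, longest-match per lexeme
Tokens: ID(c), OP(-), ID(z), OP(+), ID(y), OP(/), ID(z)


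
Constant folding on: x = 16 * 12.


16 * 12 = 192 at compile time
Optimized: x = 192


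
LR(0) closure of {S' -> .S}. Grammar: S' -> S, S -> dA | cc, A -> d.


Start: S' -> .S
For each item with dot before a nonterminal B, add B -> .γ for every B-production
Closure: [S' -> .S, S -> .dA, S -> .cc]


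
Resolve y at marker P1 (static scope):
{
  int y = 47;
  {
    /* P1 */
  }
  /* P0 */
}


P1's block does not declare y; resolves to the enclosing declaration at depth 0
y = 47


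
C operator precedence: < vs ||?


'<' is relational (level 7); '||' is logical OR (level 1)
Higher level binds tighter
'<' has higher precedence than '||'


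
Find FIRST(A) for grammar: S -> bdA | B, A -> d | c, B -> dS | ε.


Per alternative of A: FIRST(d) = {d}; FIRST(c) = {c}
FIRST(A) = {c, d}


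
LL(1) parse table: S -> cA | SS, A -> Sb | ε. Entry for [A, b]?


For [A, b]: ε is nullable and 'b' ∈ FOLLOW(A)
Entry: A -> ε


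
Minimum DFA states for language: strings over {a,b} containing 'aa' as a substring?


KMP-style automaton: 2 progress states + 1 absorbing accept = 3
Minimal DFA: 3 states


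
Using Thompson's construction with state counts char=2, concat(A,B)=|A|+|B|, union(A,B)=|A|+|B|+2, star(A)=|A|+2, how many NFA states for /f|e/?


Syntax tree has 2 char leaf(s), 1 union(s), 0 star(s)
chars contribute 2×2 = 4; each union adds +2; each star adds +2
Total: 4 + 2 + 0 = 6 states


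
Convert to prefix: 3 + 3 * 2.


'*' binds tighter: tree is (+ 3 (* 3 2))
Prefix: + 3 * 3 2


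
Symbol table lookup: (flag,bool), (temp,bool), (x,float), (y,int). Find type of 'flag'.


Lookup 'flag' → type bool


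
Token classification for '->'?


Pattern: operator symbol
Type: OPERATOR


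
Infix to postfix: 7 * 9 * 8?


Left to right (same or higher precedence on left)
Postfix: 7 9 * 8 *


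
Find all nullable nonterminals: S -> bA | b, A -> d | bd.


A nonterminal is nullable iff some alternative derives ε (directly, or every symbol in it is nullable)
Nullable: {}


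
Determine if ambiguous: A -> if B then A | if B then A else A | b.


dangling else: 'if B then if B then b else b' parses two ways
Ambiguous


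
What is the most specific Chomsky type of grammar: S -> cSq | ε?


Single nonterminal LHS, but c^n q^n is not regular
Classification: Type 2 (Context-Free)


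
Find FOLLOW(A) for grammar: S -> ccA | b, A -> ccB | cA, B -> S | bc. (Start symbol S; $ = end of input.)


$ ∈ FOLLOW(S). For each A -> αBβ: add FIRST(β)\{ε} to FOLLOW(B); if β nullable, add FOLLOW(A).
FOLLOW(A) = {$}


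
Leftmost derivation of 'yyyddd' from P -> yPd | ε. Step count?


Derivation: P => yPd => yyPdd => yyyPddd => yyyddd
Steps: 4


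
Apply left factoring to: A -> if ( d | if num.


Common prefix: 'if'
Factored: A -> if A', A' -> ( d | num


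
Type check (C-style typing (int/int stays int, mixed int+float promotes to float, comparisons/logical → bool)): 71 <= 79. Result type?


Operand types: int <= int
Rule: comparison yields bool
Result type: bool


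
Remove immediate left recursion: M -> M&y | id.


Left-recursive alternatives: M&y; non-recursive: id
Introduce M': M -> idM', M' -> &yM' | ε


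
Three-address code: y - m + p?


Break into single-operator statements:
t1 = y - m
t2 = t1 + p


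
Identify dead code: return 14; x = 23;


statement follows a return and is unreachable
Dead: 'x = 23'


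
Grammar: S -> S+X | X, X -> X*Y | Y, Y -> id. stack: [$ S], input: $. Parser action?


start symbol S on stack, input exhausted
Action: accept


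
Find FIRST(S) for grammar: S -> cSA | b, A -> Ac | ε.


Per alternative of S: FIRST(cSA) = {c}; FIRST(b) = {b}
FIRST(S) = {b, c}


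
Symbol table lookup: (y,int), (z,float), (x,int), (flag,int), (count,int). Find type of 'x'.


Lookup 'x' → type int


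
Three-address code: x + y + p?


Break into single-operator statements:
t1 = x + y
t2 = t1 + p


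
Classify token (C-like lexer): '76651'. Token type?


Pattern: digits only
Type: INTEGER_LITERAL


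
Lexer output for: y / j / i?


Scan left to right, longest-match per lexeme
Tokens: ID(y), OP(/), ID(j), OP(/), ID(i)


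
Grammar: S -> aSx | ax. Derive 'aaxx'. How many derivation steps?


Derivation: S => aSx => aaxx
Steps: 2


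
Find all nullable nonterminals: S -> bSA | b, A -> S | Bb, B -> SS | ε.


A nonterminal is nullable iff some alternative derives ε (directly, or every symbol in it is nullable)
Nullable: {B}


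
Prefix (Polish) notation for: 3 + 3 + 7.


left-to-right (same/higher precedence on left): tree is (+ (+ 3 3) 7)
Prefix: + + 3 3 7


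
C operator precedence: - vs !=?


'-' is additive (level 9); '!=' is equality (level 6)
Higher level binds tighter
'-' has higher precedence than '!='


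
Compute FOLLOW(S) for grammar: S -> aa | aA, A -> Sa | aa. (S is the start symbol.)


$ ∈ FOLLOW(S). For each A -> αBβ: add FIRST(β)\{ε} to FOLLOW(B); if β nullable, add FOLLOW(A).
FOLLOW(S) = {$, a}


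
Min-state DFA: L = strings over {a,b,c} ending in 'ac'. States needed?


Track the longest suffix of input matching a prefix of 'ac': 3 classes (prefixes of length 0..2)
Minimal DFA: 3 states


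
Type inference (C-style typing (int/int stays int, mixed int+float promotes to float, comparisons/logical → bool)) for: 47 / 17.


Operand types: int / int
Rule: mixed int/float promotes to float; int/int stays int
Result type: int


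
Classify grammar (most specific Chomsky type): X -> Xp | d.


Left-linear: every RHS is a terminal or one nonterminal followed by a terminal
Classification: Type 3 (Regular)


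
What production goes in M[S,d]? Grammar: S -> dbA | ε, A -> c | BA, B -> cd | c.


For [S, d]: 'd' ∈ FIRST(dbA)
Entry: S -> dbA


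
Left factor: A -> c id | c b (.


Common prefix: 'c'
Factored: A -> c A', A' -> id | b (


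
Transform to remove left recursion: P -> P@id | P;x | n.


Left-recursive alternatives: P@id, P;x; non-recursive: n
Introduce P': P -> nP', P' -> @idP' | ;xP' | ε


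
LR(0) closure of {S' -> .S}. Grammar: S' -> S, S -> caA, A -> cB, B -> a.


Start: S' -> .S
For each item with dot before a nonterminal B, add B -> .γ for every B-production
Closure: [S' -> .S, S -> .caA]


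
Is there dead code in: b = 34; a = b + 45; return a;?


b is read by a's definition; a is returned
No dead code


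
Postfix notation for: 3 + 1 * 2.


* has higher precedence, evaluate 1*2 first
Postfix: 3 1 2 * +


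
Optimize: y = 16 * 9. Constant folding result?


16 * 9 = 144 at compile time
Optimized: y = 144


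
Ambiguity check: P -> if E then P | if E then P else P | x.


dangling else: 'if E then if E then x else x' parses two ways
Ambiguous


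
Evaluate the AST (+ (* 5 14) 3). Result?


Evaluate inner: (* 5 14) = 70
Evaluate root: (+ 70 3) = 73
Result: 73


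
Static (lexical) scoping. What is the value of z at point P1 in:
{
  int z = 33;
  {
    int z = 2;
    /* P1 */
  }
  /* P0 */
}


z declared in the same block as P1
z = 2


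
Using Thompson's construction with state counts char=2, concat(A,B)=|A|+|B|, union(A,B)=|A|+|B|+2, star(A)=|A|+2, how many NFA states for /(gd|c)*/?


Syntax tree has 3 char leaf(s), 1 union(s), 1 star(s)
chars contribute 3×2 = 6; each union adds +2; each star adds +2
Total: 6 + 2 + 2 = 10 states


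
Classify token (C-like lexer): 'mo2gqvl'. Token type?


Pattern: letter/underscore followed by alphanumerics, not a keyword
Type: IDENTIFIER


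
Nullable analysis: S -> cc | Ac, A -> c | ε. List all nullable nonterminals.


A nonterminal is nullable iff some alternative derives ε (directly, or every symbol in it is nullable)
Nullable: {A}


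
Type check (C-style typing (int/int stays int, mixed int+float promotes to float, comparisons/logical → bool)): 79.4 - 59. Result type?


Operand types: float - int
Rule: mixed int/float promotes to float; int/int stays int
Result type: float


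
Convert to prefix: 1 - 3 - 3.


left-to-right (same/higher precedence on left): tree is (- (- 1 3) 3)
Prefix: - - 1 3 3


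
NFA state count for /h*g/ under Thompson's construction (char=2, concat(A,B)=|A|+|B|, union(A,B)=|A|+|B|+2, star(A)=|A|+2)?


Syntax tree has 2 char leaf(s), 0 union(s), 1 star(s)
chars contribute 2×2 = 4; each union adds +2; each star adds +2
Total: 4 + 0 + 2 = 6 states


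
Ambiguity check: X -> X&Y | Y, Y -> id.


precedence layered via separate nonterminal Y: deterministic
Unambiguous


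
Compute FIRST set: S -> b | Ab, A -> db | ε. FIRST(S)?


Per alternative of S: FIRST(b) = {b}; FIRST(Ab) = {b, d}
FIRST(S) = {b, d}


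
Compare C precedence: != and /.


'/' is multiplicative (level 10); '!=' is equality (level 6)
Higher level binds tighter
'/' has higher precedence than '!='


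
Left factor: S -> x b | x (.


Common prefix: 'x'
Factored: S -> x S', S' -> b | (


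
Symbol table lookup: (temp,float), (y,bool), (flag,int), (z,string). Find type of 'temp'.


Lookup 'temp' → type float


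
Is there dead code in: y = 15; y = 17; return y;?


first assignment to y is overwritten before any read
Dead: 'y = 15'


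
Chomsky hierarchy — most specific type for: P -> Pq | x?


Left-linear: every RHS is a terminal or one nonterminal followed by a terminal
Classification: Type 3 (Regular)


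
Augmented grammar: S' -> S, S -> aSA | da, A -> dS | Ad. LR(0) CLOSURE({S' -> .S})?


Start: S' -> .S
For each item with dot before a nonterminal B, add B -> .γ for every B-production
Closure: [S' -> .S, S -> .aSA, S -> .da]


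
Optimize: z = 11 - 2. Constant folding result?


11 - 2 = 9 at compile time
Optimized: z = 9


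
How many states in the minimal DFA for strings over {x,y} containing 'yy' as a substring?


KMP-style automaton: 2 progress states + 1 absorbing accept = 3
Minimal DFA: 3 states


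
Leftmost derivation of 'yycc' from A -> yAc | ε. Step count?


Derivation: A => yAc => yyAcc => yycc
Steps: 3


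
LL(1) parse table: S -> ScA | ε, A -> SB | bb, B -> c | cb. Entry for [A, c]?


For [A, c]: 'c' ∈ FIRST(SB)
Entry: A -> SB


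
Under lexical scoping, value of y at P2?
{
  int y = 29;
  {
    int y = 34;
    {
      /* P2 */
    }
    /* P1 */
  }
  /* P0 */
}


P2's block does not declare y; resolves to the enclosing declaration at depth 1
y = 34


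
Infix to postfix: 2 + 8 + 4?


Left to right (same or higher precedence on left)
Postfix: 2 8 + 4 +


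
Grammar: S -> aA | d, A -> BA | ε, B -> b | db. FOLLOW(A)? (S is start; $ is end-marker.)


$ ∈ FOLLOW(S). For each A -> αBβ: add FIRST(β)\{ε} to FOLLOW(B); if β nullable, add FOLLOW(A).
FOLLOW(A) = {$}


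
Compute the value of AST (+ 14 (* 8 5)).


Evaluate inner: (* 8 5) = 40
Evaluate root: (+ 14 40) = 54
Result: 54


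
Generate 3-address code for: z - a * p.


Break into single-operator statements:
t1 = a * p
t2 = z - t1


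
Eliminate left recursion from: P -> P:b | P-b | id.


Left-recursive alternatives: P:b, P-b; non-recursive: id
Introduce P': P -> idP', P' -> :bP' | -bP' | ε


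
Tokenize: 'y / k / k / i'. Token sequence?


Scan left to right, longest-match per lexeme
Tokens: ID(y), OP(/), ID(k), OP(/), ID(k), OP(/), ID(i)


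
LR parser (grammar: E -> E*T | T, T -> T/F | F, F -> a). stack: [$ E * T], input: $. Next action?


handle 'E*T' on top; lookahead ∈ FOLLOW(E) = {*, $}
Action: reduce (E -> E*T)


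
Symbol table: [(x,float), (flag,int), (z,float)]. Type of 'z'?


Lookup 'z' → type float


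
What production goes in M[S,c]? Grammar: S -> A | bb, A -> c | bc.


For [S, c]: 'c' ∈ FIRST(A)
Entry: S -> A


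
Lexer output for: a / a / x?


Scan left to right, longest-match per lexeme
Tokens: ID(a), OP(/), ID(a), OP(/), ID(x)


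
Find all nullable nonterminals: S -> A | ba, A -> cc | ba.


A nonterminal is nullable iff some alternative derives ε (directly, or every symbol in it is nullable)
Nullable: {}


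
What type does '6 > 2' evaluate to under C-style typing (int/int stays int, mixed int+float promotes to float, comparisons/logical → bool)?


Operand types: int > int
Rule: comparison yields bool
Result type: bool


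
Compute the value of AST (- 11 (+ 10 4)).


Evaluate inner: (+ 10 4) = 14
Evaluate root: (- 11 14) = -3
Result: -3


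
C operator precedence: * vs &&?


'*' is multiplicative (level 10); '&&' is logical AND (level 2)
Higher level binds tighter
'*' has higher precedence than '&&'


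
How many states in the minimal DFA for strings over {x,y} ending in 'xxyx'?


Track the longest suffix of input matching a prefix of 'xxyx': 5 classes (prefixes of length 0..4)
Minimal DFA: 5 states


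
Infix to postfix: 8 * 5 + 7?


Left to right (same or higher precedence on left)
Postfix: 8 5 * 7 +


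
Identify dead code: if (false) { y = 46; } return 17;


condition is constant false, so the whole block is unreachable
Dead: 'if (false) { y = 46; }'


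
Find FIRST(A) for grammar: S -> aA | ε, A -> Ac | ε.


Per alternative of A: FIRST(Ac) = {c}; FIRST(ε) = {ε}
FIRST(A) = {c, ε}


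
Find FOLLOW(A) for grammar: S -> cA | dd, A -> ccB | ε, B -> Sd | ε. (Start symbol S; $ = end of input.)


$ ∈ FOLLOW(S). For each A -> αBβ: add FIRST(β)\{ε} to FOLLOW(B); if β nullable, add FOLLOW(A).
FOLLOW(A) = {$, d}


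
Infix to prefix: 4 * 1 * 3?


left-to-right (same/higher precedence on left): tree is (* (* 4 1) 3)
Prefix: * * 4 1 3


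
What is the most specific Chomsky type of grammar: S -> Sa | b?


Left-linear: every RHS is a terminal or one nonterminal followed by a terminal
Classification: Type 3 (Regular)


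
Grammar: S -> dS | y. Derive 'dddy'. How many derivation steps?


Derivation: S => dS => ddS => dddS => dddy
Steps: 4


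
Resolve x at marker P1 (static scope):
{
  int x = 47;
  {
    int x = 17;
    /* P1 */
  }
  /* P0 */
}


x declared in the same block as P1
x = 17


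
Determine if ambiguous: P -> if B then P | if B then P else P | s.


dangling else: 'if B then if B then s else s' parses two ways
Ambiguous


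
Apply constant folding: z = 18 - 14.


18 - 14 = 4 at compile time
Optimized: z = 4


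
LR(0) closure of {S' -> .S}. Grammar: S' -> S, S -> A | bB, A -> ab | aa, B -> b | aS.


Start: S' -> .S
For each item with dot before a nonterminal B, add B -> .γ for every B-production
Closure: [S' -> .S, S -> .A, S -> .bB, A -> .ab, A -> .aa]


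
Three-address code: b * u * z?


Break into single-operator statements:
t1 = b * u
t2 = t1 * z


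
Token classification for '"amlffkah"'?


Pattern: double-quoted sequence
Type: STRING_LITERAL


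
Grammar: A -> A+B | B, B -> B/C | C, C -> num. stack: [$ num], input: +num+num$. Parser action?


'num' on top is the handle for C -> num
Action: reduce (C -> num)


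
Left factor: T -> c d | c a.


Common prefix: 'c'
Factored: T -> c T', T' -> d | a


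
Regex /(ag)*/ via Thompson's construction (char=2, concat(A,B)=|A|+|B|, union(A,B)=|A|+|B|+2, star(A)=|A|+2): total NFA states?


Syntax tree has 2 char leaf(s), 0 union(s), 1 star(s)
chars contribute 2×2 = 4; each union adds +2; each star adds +2
Total: 4 + 0 + 2 = 6 states


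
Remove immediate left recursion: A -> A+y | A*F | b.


Left-recursive alternatives: A+y, A*F; non-recursive: b
Introduce A': A -> bA', A' -> +yA' | *FA' | ε


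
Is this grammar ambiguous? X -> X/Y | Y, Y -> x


precedence layered via separate nonterminal Y: deterministic
Unambiguous


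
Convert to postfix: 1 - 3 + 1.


Left to right (same or higher precedence on left)
Postfix: 1 3 - 1 +


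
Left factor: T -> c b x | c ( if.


Common prefix: 'c'
Factored: T -> c T', T' -> b x | ( if


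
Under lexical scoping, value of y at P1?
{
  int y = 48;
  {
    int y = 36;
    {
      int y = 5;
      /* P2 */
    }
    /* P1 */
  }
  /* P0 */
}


y declared in the same block as P1
y = 36


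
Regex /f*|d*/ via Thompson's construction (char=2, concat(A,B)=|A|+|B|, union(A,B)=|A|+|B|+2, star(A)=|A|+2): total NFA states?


Syntax tree has 2 char leaf(s), 1 union(s), 2 star(s)
chars contribute 2×2 = 4; each union adds +2; each star adds +2
Total: 4 + 2 + 4 = 10 states


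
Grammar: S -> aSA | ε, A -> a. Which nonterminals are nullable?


A nonterminal is nullable iff some alternative derives ε (directly, or every symbol in it is nullable)
Nullable: {S}


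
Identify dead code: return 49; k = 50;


statement follows a return and is unreachable
Dead: 'k = 50'


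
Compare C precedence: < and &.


'<' is relational (level 7); '&' is bitwise AND (level 5)
Higher level binds tighter
'<' has higher precedence than '&'


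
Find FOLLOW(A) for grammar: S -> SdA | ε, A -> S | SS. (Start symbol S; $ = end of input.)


$ ∈ FOLLOW(S). For each A -> αBβ: add FIRST(β)\{ε} to FOLLOW(B); if β nullable, add FOLLOW(A).
FOLLOW(A) = {$, d}


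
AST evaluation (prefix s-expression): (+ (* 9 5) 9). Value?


Evaluate inner: (* 9 5) = 45
Evaluate root: (+ 45 9) = 54
Result: 54


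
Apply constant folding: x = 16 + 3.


16 + 3 = 19 at compile time
Optimized: x = 19


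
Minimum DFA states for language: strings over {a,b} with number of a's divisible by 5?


Track (count of a) mod 5: states 0..4, accept at 0
Minimal DFA: 5 states


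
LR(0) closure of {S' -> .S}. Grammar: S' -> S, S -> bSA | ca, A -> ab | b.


Start: S' -> .S
For each item with dot before a nonterminal B, add B -> .γ for every B-production
Closure: [S' -> .S, S -> .bSA, S -> .ca]


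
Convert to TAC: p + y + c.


Break into single-operator statements:
t1 = p + y
t2 = t1 + c


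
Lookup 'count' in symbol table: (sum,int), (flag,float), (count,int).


Lookup 'count' → type int


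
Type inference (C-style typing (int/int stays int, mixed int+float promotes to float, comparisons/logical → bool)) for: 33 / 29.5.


Operand types: int / float
Rule: mixed int/float promotes to float; int/int stays int
Result type: float


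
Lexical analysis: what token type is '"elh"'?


Pattern: double-quoted sequence
Type: STRING_LITERAL


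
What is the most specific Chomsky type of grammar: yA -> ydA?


LHS has context (more than one symbol) and |LHS| ≤ |RHS|
Classification: Type 1 (Context-Sensitive)


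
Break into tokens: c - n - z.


Scan left to right, longest-match per lexeme
Tokens: ID(c), OP(-), ID(n), OP(-), ID(z)


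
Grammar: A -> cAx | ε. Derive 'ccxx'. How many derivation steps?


Derivation: A => cAx => ccAxx => ccxx
Steps: 3


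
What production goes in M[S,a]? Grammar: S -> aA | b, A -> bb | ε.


For [S, a]: 'a' ∈ FIRST(aA)
Entry: S -> aA


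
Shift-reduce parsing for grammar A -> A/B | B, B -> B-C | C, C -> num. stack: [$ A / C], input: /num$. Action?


'C' (not preceded by B-) is the handle for B -> C
Action: reduce (B -> C)


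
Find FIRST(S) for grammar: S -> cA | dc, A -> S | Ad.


Per alternative of S: FIRST(cA) = {c}; FIRST(dc) = {d}
FIRST(S) = {c, d}


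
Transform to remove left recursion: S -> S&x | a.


Left-recursive alternatives: S&x; non-recursive: a
Introduce S': S -> aS', S' -> &xS' | ε


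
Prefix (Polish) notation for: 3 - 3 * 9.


'*' binds tighter: tree is (- 3 (* 3 9))
Prefix: - 3 * 3 9


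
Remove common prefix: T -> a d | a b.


Common prefix: 'a'
Factored: T -> a T', T' -> d | b


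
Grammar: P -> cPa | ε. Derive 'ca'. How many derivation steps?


Derivation: P => cPa => ca
Steps: 2


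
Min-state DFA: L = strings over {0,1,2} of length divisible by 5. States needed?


Track length mod 5: states 0..4, accept at 0
Minimal DFA: 5 states


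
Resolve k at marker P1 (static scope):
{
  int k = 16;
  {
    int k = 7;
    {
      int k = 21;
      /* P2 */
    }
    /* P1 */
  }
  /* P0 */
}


k declared in the same block as P1
k = 7


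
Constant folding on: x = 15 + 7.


15 + 7 = 22 at compile time
Optimized: x = 22


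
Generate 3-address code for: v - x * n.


Break into single-operator statements:
t1 = x * n
t2 = v - t1


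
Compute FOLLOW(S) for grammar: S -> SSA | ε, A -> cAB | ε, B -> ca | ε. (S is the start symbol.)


$ ∈ FOLLOW(S). For each A -> αBβ: add FIRST(β)\{ε} to FOLLOW(B); if β nullable, add FOLLOW(A).
FOLLOW(S) = {$, c}


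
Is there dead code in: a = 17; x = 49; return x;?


a is assigned but never read
Dead: 'a = 17'


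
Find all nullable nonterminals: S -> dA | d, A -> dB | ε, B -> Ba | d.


A nonterminal is nullable iff some alternative derives ε (directly, or every symbol in it is nullable)
Nullable: {A}


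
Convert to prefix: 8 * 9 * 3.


left-to-right (same/higher precedence on left): tree is (* (* 8 9) 3)
Prefix: * * 8 9 3


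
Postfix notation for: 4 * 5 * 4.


Left to right (same or higher precedence on left)
Postfix: 4 5 * 4 *


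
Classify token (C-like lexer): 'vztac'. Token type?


Pattern: letter/underscore followed by alphanumerics, not a keyword
Type: IDENTIFIER


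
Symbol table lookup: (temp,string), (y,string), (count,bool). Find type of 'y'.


Lookup 'y' → type string


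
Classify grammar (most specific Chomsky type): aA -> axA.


LHS has context (more than one symbol) and |LHS| ≤ |RHS|
Classification: Type 1 (Context-Sensitive)


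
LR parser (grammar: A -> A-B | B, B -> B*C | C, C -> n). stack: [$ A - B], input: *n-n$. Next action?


'*' can extend B; shift to build B -> B*C
Action: shift


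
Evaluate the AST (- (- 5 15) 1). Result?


Evaluate inner: (- 5 15) = -10
Evaluate root: (- -10 1) = -11
Result: -11


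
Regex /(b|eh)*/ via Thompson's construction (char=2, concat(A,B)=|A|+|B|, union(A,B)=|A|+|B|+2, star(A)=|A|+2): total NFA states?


Syntax tree has 3 char leaf(s), 1 union(s), 1 star(s)
chars contribute 3×2 = 6; each union adds +2; each star adds +2
Total: 6 + 2 + 2 = 10 states


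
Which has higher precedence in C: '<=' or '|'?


'<=' is relational (level 7); '|' is bitwise OR (level 3)
Higher level binds tighter
'<=' has higher precedence than '|'


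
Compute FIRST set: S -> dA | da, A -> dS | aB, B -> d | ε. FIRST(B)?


Per alternative of B: FIRST(d) = {d}; FIRST(ε) = {ε}
FIRST(B) = {d, ε}


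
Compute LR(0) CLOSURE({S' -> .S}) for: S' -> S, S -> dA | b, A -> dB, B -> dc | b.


Start: S' -> .S
For each item with dot before a nonterminal B, add B -> .γ for every B-production
Closure: [S' -> .S, S -> .dA, S -> .b]


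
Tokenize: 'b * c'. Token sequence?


Scan left to right, longest-match per lexeme
Tokens: ID(b), OP(*), ID(c)


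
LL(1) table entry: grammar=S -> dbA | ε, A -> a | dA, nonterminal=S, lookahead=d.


For [S, d]: 'd' ∈ FIRST(dbA)
Entry: S -> dbA


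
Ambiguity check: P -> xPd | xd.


balanced x^n…d^n: each string has a unique parse
Unambiguous


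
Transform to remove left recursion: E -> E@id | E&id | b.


Left-recursive alternatives: E@id, E&id; non-recursive: b
Introduce E': E -> bE', E' -> @idE' | &idE' | ε


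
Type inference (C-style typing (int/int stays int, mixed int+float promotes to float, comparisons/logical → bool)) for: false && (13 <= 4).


Operand types: bool && bool
Rule: logical operators take bool operands and yield bool
Result type: bool


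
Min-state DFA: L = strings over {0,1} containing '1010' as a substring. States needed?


KMP-style automaton: 4 progress states + 1 absorbing accept = 5
Minimal DFA: 5 states


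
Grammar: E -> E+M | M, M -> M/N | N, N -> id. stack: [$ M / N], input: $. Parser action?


handle 'M/N' on top
Action: reduce (M -> M/N)


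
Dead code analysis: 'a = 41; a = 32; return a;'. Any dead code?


first assignment to a is overwritten before any read
Dead: 'a = 41'


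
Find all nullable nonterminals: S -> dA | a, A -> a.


A nonterminal is nullable iff some alternative derives ε (directly, or every symbol in it is nullable)
Nullable: {}


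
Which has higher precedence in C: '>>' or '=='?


'>>' is shift (level 8); '==' is equality (level 6)
Higher level binds tighter
'>>' has higher precedence than '=='


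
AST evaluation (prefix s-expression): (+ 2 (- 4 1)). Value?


Evaluate inner: (- 4 1) = 3
Evaluate root: (+ 2 3) = 5
Result: 5


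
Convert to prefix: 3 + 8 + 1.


left-to-right (same/higher precedence on left): tree is (+ (+ 3 8) 1)
Prefix: + + 3 8 1


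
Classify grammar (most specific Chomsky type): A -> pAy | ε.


Single nonterminal LHS, but p^n y^n is not regular
Classification: Type 2 (Context-Free)


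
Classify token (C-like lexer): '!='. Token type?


Pattern: operator symbol
Type: OPERATOR


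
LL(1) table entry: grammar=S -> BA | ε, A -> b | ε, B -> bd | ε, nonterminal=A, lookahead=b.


For [A, b]: 'b' ∈ FIRST(b)
Entry: A -> b


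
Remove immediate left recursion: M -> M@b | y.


Left-recursive alternatives: M@b; non-recursive: y
Introduce M': M -> yM', M' -> @bM' | ε


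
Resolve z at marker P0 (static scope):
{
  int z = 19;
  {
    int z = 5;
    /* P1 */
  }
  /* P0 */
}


z declared in the same block as P0
z = 19


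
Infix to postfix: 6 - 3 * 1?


* has higher precedence, evaluate 3*1 first
Postfix: 6 3 1 * -


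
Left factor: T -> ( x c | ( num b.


Common prefix: '('
Factored: T -> ( T', T' -> x c | num b


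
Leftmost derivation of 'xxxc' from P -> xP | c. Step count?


Derivation: P => xP => xxP => xxxP => xxxc
Steps: 4


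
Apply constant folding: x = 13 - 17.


13 - 17 = -4 at compile time
Optimized: x = -4


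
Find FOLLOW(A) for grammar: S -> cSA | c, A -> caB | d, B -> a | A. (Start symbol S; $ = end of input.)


$ ∈ FOLLOW(S). For each A -> αBβ: add FIRST(β)\{ε} to FOLLOW(B); if β nullable, add FOLLOW(A).
FOLLOW(A) = {$, c, d}


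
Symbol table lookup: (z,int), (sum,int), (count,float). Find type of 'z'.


Lookup 'z' → type int


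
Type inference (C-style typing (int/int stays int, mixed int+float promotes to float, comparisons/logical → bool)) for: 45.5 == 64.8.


Operand types: float == float
Rule: comparison yields bool
Result type: bool


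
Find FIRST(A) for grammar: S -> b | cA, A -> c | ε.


Per alternative of A: FIRST(c) = {c}; FIRST(ε) = {ε}
FIRST(A) = {c, ε}


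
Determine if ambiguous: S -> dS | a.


right-linear, alternatives start with distinct terminals 'd' vs 'a': unique leftmost derivation
Unambiguous


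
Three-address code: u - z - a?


Break into single-operator statements:
t1 = u - z
t2 = t1 - a


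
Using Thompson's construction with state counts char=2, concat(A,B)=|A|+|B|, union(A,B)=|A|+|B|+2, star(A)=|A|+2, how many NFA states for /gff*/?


Syntax tree has 3 char leaf(s), 0 union(s), 1 star(s)
chars contribute 3×2 = 6; each union adds +2; each star adds +2
Total: 6 + 0 + 2 = 8 states


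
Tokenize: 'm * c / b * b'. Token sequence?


Scan left to right, longest-match per lexeme
Tokens: ID(m), OP(*), ID(c), OP(/), ID(b), OP(*), ID(b)


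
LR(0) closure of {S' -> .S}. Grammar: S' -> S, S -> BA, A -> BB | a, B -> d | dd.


Start: S' -> .S
For each item with dot before a nonterminal B, add B -> .γ for every B-production
Closure: [S' -> .S, S -> .BA, B -> .d, B -> .dd]


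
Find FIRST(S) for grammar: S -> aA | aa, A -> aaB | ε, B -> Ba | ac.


Per alternative of S: FIRST(aA) = {a}; FIRST(aa) = {a}
FIRST(S) = {a}


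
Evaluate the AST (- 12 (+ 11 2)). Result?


Evaluate inner: (+ 11 2) = 13
Evaluate root: (- 12 13) = -1
Result: -1


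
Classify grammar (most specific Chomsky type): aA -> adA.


LHS has context (more than one symbol) and |LHS| ≤ |RHS|
Classification: Type 1 (Context-Sensitive)


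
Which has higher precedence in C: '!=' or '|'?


'!=' is equality (level 6); '|' is bitwise OR (level 3)
Higher level binds tighter
'!=' has higher precedence than '|'


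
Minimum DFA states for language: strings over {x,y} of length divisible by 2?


Track length mod 2: states 0..1, accept at 0
Minimal DFA: 2 states


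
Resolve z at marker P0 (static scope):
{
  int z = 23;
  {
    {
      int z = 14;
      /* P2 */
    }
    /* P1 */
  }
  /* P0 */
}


z declared in the same block as P0
z = 23


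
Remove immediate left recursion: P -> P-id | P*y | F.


Left-recursive alternatives: P-id, P*y; non-recursive: F
Introduce P': P -> FP', P' -> -idP' | *yP' | ε


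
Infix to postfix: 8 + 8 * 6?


* has higher precedence, evaluate 8*6 first
Postfix: 8 8 6 * +


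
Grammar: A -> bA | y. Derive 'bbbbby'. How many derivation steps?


Derivation: A => bA => bbA => bbbA => bbbbA => bbbbbA => bbbbby
Steps: 6


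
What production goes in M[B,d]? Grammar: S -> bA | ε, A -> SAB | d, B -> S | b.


For [B, d]: S is nullable and 'd' ∈ FOLLOW(B)
Entry: B -> S


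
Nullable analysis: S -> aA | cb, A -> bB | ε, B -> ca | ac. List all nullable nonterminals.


A nonterminal is nullable iff some alternative derives ε (directly, or every symbol in it is nullable)
Nullable: {A}


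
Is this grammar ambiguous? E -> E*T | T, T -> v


precedence layered via separate nonterminal T: deterministic
Unambiguous


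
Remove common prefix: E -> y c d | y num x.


Common prefix: 'y'
Factored: E -> y E', E' -> c d | num x


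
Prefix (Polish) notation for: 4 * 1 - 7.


left-to-right (same/higher precedence on left): tree is (- (* 4 1) 7)
Prefix: - * 4 1 7


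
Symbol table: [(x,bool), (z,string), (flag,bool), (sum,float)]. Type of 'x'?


Lookup 'x' → type bool


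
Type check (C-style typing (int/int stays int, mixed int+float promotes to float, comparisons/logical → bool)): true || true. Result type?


Operand types: bool || bool
Rule: logical operators take bool operands and yield bool
Result type: bool


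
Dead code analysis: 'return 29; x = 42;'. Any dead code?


statement follows a return and is unreachable
Dead: 'x = 42'


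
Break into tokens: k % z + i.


Scan left to right, longest-match per lexeme
Tokens: ID(k), OP(%), ID(z), OP(+), ID(i)


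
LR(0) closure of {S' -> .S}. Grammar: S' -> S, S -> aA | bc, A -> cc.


Start: S' -> .S
For each item with dot before a nonterminal B, add B -> .γ for every B-production
Closure: [S' -> .S, S -> .aA, S -> .bc]


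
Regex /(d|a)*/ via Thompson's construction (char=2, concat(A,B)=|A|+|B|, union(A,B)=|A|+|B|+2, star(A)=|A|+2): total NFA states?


Syntax tree has 2 char leaf(s), 1 union(s), 1 star(s)
chars contribute 2×2 = 4; each union adds +2; each star adds +2
Total: 4 + 2 + 2 = 8 states


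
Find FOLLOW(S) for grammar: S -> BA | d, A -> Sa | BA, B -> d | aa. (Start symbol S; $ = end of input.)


$ ∈ FOLLOW(S). For each A -> αBβ: add FIRST(β)\{ε} to FOLLOW(B); if β nullable, add FOLLOW(A).
FOLLOW(S) = {$, a}


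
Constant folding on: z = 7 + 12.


7 + 12 = 19 at compile time
Optimized: z = 19


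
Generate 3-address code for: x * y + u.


Break into single-operator statements:
t1 = x * y
t2 = t1 + u


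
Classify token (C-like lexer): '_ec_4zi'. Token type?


Pattern: letter/underscore followed by alphanumerics, not a keyword
Type: IDENTIFIER


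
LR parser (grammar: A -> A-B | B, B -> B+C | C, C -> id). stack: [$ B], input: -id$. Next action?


lookahead ∉ {+} so B won't extend; reduce A -> B
Action: reduce (A -> B)


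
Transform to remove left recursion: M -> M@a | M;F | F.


Left-recursive alternatives: M@a, M;F; non-recursive: F
Introduce M': M -> FM', M' -> @aM' | ;FM' | ε


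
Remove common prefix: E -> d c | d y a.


Common prefix: 'd'
Factored: E -> d E', E' -> c | y a


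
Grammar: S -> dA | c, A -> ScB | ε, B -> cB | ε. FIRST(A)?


Per alternative of A: FIRST(ScB) = {c, d}; FIRST(ε) = {ε}
FIRST(A) = {c, d, ε}


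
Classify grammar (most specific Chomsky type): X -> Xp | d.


Left-linear: every RHS is a terminal or one nonterminal followed by a terminal
Classification: Type 3 (Regular)


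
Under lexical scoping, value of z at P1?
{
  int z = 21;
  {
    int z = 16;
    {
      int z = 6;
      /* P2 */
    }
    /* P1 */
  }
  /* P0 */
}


z declared in the same block as P1
z = 16


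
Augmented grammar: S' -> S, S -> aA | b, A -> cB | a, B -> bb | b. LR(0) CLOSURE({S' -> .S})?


Start: S' -> .S
For each item with dot before a nonterminal B, add B -> .γ for every B-production
Closure: [S' -> .S, S -> .aA, S -> .b]


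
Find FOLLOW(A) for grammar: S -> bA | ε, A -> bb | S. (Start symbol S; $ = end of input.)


$ ∈ FOLLOW(S). For each A -> αBβ: add FIRST(β)\{ε} to FOLLOW(B); if β nullable, add FOLLOW(A).
FOLLOW(A) = {$}


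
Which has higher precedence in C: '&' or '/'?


'/' is multiplicative (level 10); '&' is bitwise AND (level 5)
Higher level binds tighter
'/' has higher precedence than '&'


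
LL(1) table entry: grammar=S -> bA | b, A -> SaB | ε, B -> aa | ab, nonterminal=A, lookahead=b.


For [A, b]: 'b' ∈ FIRST(SaB)
Entry: A -> SaB


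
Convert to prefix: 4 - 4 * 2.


'*' binds tighter: tree is (- 4 (* 4 2))
Prefix: - 4 * 4 2


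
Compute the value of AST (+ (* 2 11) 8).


Evaluate inner: (* 2 11) = 22
Evaluate root: (+ 22 8) = 30
Result: 30


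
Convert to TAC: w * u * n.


Break into single-operator statements:
t1 = w * u
t2 = t1 * n


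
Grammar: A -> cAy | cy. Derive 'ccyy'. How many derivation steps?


Derivation: A => cAy => ccyy
Steps: 2


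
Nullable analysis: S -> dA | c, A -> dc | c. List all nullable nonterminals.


A nonterminal is nullable iff some alternative derives ε (directly, or every symbol in it is nullable)
Nullable: {}


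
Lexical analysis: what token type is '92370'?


Pattern: digits only
Type: INTEGER_LITERAL


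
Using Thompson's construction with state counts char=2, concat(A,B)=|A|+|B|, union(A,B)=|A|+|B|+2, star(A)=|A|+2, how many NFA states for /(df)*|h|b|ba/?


Syntax tree has 6 char leaf(s), 3 union(s), 1 star(s)
chars contribute 6×2 = 12; each union adds +2; each star adds +2
Total: 12 + 6 + 2 = 20 states


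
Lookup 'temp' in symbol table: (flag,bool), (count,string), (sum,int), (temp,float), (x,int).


Lookup 'temp' → type float


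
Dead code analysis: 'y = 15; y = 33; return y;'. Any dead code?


first assignment to y is overwritten before any read
Dead: 'y = 15'


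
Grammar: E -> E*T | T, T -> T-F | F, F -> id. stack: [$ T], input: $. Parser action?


lookahead ∉ {-} so T won't extend; reduce E -> T
Action: reduce (E -> T)


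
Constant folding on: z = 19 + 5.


19 + 5 = 24 at compile time
Optimized: z = 24


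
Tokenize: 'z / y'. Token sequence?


Scan left to right, longest-match per lexeme
Tokens: ID(z), OP(/), ID(y)


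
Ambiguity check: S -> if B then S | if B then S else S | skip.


dangling else: 'if B then if B then skip else skip' parses two ways
Ambiguous


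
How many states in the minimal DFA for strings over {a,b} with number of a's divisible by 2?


Track (count of a) mod 2: states 0..1, accept at 0
Minimal DFA: 2 states


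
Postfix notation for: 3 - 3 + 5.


Left to right (same or higher precedence on left)
Postfix: 3 3 - 5 +
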